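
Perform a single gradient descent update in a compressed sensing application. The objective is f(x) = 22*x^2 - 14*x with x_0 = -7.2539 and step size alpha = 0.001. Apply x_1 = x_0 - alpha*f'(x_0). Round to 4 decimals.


We compute the gradient at x_0 and apply the update.
f'(x) = 44*x - 14
f'(-7.2539) = 44*-7.2539 - 14 = -333.1716
x_1 = -7.2539 - 0.001*-333.1716 = -6.9207


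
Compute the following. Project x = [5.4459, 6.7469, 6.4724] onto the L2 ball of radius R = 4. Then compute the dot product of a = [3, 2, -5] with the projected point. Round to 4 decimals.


Step 1: Compute ||x|| (intermediates to 6 decimals).
||x|| = sqrt(5.4459^2 + 6.7469^2 + 6.4724^2) = 10.81991
Step 2: Project.
Since ||x|| > R, scale = R/||x|| = 4/10.81991 = 0.369689, proj(x) = scale * x
proj(x) = [2.013289, 2.494255, 2.392775]
Step 3: Dot product.
a^T * proj(x) = 3*2.013289 + 2*2.494255 - 5*2.392775 = -0.9355


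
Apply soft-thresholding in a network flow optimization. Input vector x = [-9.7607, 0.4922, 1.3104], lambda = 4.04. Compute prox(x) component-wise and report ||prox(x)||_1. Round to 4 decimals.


Soft-thresholding with lambda = 4.04:
prox(-9.7607) = sign(-9.7607)*max(|-9.7607| - 4.04, 0) = -5.7207
prox(0.4922) = sign(0.4922)*max(|0.4922| - 4.04, 0) = 0.0
prox(1.3104) = sign(1.3104)*max(|1.3104| - 4.04, 0) = 0.0
prox(x) = [-5.7207, 0.0, 0.0]
||prox(x)||_1 = 5.7207 + 0.0 + 0.0 = 5.7207


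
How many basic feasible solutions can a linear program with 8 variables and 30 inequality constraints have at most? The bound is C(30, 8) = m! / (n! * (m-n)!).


Each vertex corresponds to some choice of n active constraints out of m, so the number of vertices is at most C(m, n) = m! / (n!(m-n)!).
m = 30, n = 8
Numerator: 30 * 29 * 28 * 27 * 26 * 25 * 24 * 23
Denominator: 8! = 40320
C(30, 8) = 5852925


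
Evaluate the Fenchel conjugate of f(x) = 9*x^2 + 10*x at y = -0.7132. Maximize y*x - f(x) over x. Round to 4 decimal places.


f*(y) = sup_x {y*x - a*x^2 - b*x} = sup_x {(y-b)*x - a*x^2}
FOC: (y - b) - 2a*x = 0 => x* = (y - b)/(2a)
x* = (-0.7132 - 10)/(2*9) = -0.5952
f*(-0.7132) = (y-b)^2/(4a) = (-0.7132 - 10)^2/(4*9)
= 114.7727/36 = 3.1881


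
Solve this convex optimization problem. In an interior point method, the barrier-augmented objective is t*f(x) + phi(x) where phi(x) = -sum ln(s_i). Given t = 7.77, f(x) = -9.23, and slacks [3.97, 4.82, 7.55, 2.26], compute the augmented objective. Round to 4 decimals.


Step 1: Compute log-barrier.
ln values: [1.3788, 1.5728, 2.0215, 0.8154]
phi = -(1.3788 + 1.5728 + 2.0215 + 0.8154) = -5.7885
Step 2: Compute augmented objective.
t*f(x) = 7.77*-9.23 = -71.7171
Total = -71.7171 - 5.7885 = -77.5056


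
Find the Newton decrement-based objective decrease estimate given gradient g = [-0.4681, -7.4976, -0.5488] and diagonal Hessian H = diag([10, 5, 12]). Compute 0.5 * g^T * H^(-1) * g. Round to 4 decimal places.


Step 1: H is diagonal, so H^(-1) * g = [-0.0468, -1.4995, -0.0457].
Step 2: g^T H^(-1) g = sum_i g_i^2 / H_ii
  = (-0.4681)^2/10 + (-7.4976)^2/5 + (-0.5488)^2/12
  = 0.0219 + 11.2428 + 0.0251 = 11.2898
Step 3: Objective decrease = 0.5 * g^T H^(-1) g = 5.6449


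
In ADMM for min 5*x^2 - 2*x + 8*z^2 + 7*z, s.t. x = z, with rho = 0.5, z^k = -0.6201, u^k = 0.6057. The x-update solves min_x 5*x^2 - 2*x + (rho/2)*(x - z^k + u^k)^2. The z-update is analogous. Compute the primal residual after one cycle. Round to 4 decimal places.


ADMM iteration with rho = 0.5, z^k = -0.6201, u^k = 0.6057
Step 1: x-update.
Minimize 5*x^2 - 2*x + (0.5/2)*(x + 0.6201 + 0.6057)^2
FOC: (2*5 + 0.5)*x = 2 + 0.5*(-0.6201 - 0.6057)
x^{k+1} = 0.1321
Step 2: z-update.
Minimize 8*z^2 + 7*z + (0.5/2)*(0.1321 - z + 0.6057)^2
FOC: (2*8 + 0.5)*z = -7 + 0.5*(0.1321 + 0.6057)
z^{k+1} = -0.4019
Step 3: u-update.
u^{k+1} = 0.6057 + 0.1321 + 0.4019 = 1.1397
Step 4: Primal residual = |0.1321 + 0.4019| = 0.534


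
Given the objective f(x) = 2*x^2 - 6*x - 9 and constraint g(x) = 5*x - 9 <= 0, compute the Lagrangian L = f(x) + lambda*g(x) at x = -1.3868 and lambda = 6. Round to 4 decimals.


Step 1: Evaluate f(x).
f(-1.3868) = 2*(-1.3868)^2 - 6*(-1.3868) - 9 = 3.1672
Step 2: Evaluate g(x).
g(-1.3868) = 5*-1.3868 - 9 = -15.934
Step 3: Compute Lagrangian.
L = 3.1672 + 6*-15.934 = -92.4368


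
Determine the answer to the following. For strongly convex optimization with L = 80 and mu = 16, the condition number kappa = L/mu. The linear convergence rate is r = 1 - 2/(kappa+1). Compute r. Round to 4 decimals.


Step 1: Compute the condition number.
kappa = L/mu = 80/16 = 5.0
Step 2: Compute the convergence rate.
r = 1 - 2/(kappa + 1) = 1 - 2*mu/(L + mu) = (L - mu)/(L + mu) = 64/96 = 0.6667


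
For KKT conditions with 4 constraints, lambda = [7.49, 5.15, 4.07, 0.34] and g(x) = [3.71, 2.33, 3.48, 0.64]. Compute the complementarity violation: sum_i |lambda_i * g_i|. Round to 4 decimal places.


KKT complementary slackness check:
lambda_1 * g_1 = 7.49 * 3.71 = 27.7879
lambda_2 * g_2 = 5.15 * 2.33 = 11.9995
lambda_3 * g_3 = 4.07 * 3.48 = 14.1636
lambda_4 * g_4 = 0.34 * 0.64 = 0.2176
Total violation = 27.7879 + 11.9995 + 14.1636 + 0.2176 = 54.1686


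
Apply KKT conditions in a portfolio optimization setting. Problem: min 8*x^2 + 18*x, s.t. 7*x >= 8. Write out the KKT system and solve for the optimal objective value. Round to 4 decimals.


Step 1: Try lambda = 0 (constraint inactive).
x_unc = -18/(2*8) = -1.125
Check: 7*-1.125 = -7.875 < 8 -- violated!
Step 2: Constraint must be active: 7*x = 8
x* = 8/7 = 1.1429 (rounded; the exact value 8/7 is used below)
lambda = (2*8*(8/7) + 18)/7 = 5.1837
Step 3: Compute optimal value.
f(x*) = 8*(8/7)^2 + 18*(8/7) = 31.0204


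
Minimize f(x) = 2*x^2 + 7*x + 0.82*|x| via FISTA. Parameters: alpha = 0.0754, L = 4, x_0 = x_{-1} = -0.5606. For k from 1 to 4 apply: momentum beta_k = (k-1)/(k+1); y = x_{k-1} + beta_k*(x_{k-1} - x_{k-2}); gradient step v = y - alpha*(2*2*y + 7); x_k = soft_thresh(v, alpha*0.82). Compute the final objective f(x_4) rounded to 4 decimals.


FISTA on f(x) = 2*x^2 + 7*x + 0.82*|x|
L = 4, alpha = 0.0754
Iteration 1: beta = 0.0, y = -0.5606 + 0.0*(-0.5606 + 0.5606) = -0.5606
  grad(y) = 4.7576, v = y - alpha*grad = -0.9193
  prox(v) = soft_thresh(-0.9193, 0.0618) = -0.8575
Iteration 2: beta = 0.3333, y = -0.8575 + 0.3333*(-0.8575 + 0.5606) = -0.9565
  grad(y) = 3.1742, v = y - alpha*grad = -1.1958
  prox(v) = soft_thresh(-1.1958, 0.0618) = -1.134
Iteration 3: beta = 0.5, y = -1.134 + 0.5*(-1.134 + 0.8575) = -1.2722
  grad(y) = 1.9112, v = y - alpha*grad = -1.4163
  prox(v) = soft_thresh(-1.4163, 0.0618) = -1.3545
Iteration 4: beta = 0.6, y = -1.3545 + 0.6*(-1.3545 + 1.134) = -1.4868
  grad(y) = 1.0529, v = y - alpha*grad = -1.5662
  prox(v) = soft_thresh(-1.5662, 0.0618) = -1.5043
f(x_4) = 2*(-1.5043)^2 + 7*(-1.5043) + 0.82*|-1.5043| = -4.7707


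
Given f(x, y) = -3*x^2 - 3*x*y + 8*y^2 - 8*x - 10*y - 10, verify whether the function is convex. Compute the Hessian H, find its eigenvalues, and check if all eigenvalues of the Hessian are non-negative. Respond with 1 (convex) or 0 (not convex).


The Hessian of f(x,y) = -3*x^2 - 3*x*y + 8*y^2 - 8*x - 10*y - 10 is:
H = [[-6, -3], [-3, 16]]
Trace = -6 + 16 = 10
Determinant = -6*16 - (-3)^2 = -105
Discriminant = (10)^2 - 4*-105 = 520.0
Eigenvalues: lambda_1 = -6.4018, lambda_2 = 16.4018
The function is not convex.

0


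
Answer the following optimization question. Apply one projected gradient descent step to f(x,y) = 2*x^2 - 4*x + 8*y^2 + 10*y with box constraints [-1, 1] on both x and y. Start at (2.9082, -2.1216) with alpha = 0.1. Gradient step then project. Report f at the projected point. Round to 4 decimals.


Step 1: Compute gradient at (2.9082, -2.1216).
grad_x = 2*2*2.9082 - 4 = 7.6328
grad_y = 2*8*-2.1216 + 10 = -23.9456
Step 2: Gradient step.
x_raw = 2.9082 - 0.1*7.6328 = 2.1449
y_raw = -2.1216 - 0.1*-23.9456 = 0.273
Step 3: Project onto [-1, 1].
x_proj = clip(2.1449) = 1.0
y_proj = clip(0.273) = 0.273
Step 4: Evaluate f.
f(1.0, 0.273) = 1.3257


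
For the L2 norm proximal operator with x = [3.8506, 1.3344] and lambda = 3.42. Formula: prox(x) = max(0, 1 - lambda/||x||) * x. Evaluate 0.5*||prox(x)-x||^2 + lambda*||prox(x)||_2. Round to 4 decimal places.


Step 1: Compute ||x||.
||x|| = 4.0753
Step 2: Compute scaling factor.
scale = max(0, 1 - 3.42/4.0753) = 0.1608
Step 3: prox(x) = [0.6191, 0.2146]
||prox(x)|| = 0.6553
Step 4: Proximal objective.
0.5*||prox-x||^2 = 5.8482
lambda*||prox|| = 2.2411
Total = 8.0892


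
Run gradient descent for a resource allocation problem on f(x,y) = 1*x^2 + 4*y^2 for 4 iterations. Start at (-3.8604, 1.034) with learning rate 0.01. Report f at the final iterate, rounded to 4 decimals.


Gradient descent on f(x,y) = 1*x^2 + 4*y^2.
Starting point: (-3.8604, 1.034), alpha = 0.01
Step 1: grad_x = 2*1*-3.8604 = -7.7208, grad_y = 2*4*1.034 = 8.272
  x_1 = -3.8604 - 0.01*-7.7208 = -3.7832
  y_1 = 1.034 - 0.01*8.272 = 0.9513
Step 2: grad_x = 2*1*-3.7832 = -7.5664, grad_y = 2*4*0.9513 = 7.6102
  x_2 = -3.7832 - 0.01*-7.5664 = -3.7075
  y_2 = 0.9513 - 0.01*7.6102 = 0.8752
Step 3: grad_x = 2*1*-3.7075 = -7.4151, grad_y = 2*4*0.8752 = 7.0014
  x_3 = -3.7075 - 0.01*-7.4151 = -3.6334
  y_3 = 0.8752 - 0.01*7.0014 = 0.8052
Step 4: grad_x = 2*1*-3.6334 = -7.2668, grad_y = 2*4*0.8052 = 6.4413
  x_4 = -3.6334 - 0.01*-7.2668 = -3.5607
  y_4 = 0.8052 - 0.01*6.4413 = 0.7408
f(-3.5607, 0.7408) = 1*(-3.5607)^2 + 4*0.7408^2 = 14.8735


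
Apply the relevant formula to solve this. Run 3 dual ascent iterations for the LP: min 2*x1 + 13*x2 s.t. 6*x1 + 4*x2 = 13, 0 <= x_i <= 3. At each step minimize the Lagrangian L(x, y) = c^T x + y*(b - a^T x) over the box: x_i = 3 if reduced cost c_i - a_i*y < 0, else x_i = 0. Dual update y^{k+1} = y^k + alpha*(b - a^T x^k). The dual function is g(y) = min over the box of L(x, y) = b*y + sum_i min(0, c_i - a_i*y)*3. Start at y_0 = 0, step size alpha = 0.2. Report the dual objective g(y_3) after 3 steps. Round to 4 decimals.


Dual ascent for LP: min 2*x1 + 13*x2, 6*x1 + 4*x2 = 13, 0 <= x_i <= 3
Step 1: y^k = 0.0, reduced costs: (2.0, 13.0)
  x^k = (0.0, 0.0), subgradient = b - a^T x = 13.0
  y^{k+1} = 0.0 + 0.2*13.0 = 2.6
Step 2: y^k = 2.6, reduced costs: (-13.6, 2.6)
  x^k = (3.0, 0.0), subgradient = b - a^T x = -5.0
  y^{k+1} = 2.6 + 0.2*-5.0 = 1.6
Step 3: y^k = 1.6, reduced costs: (-7.6, 6.6)
  x^k = (3.0, 0.0), subgradient = b - a^T x = -5.0
  y^{k+1} = 1.6 + 0.2*-5.0 = 0.6
Dual objective at y_3 = 0.6: reduced costs (-1.6, 10.6), box minimizer x = (3.0, 0.0)
g(y_3) = b*y + (c1 - a1*y)*x1 + (c2 - a2*y)*x2 = 13*0.6 + (-1.6)*3.0 + 10.6*0.0 = 7.8 - 4.8 + 0.0 = 3.0


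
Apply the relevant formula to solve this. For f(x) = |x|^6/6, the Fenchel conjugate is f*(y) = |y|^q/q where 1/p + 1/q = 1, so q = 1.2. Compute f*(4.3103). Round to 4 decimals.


The conjugate exponent q satisfies 1/p + 1/q = 1.
p = 6, so q = 6/(6 - 1) = 1.2
|y|^q = 4.3103^1.2 = 5.7731
f*(4.3103) = 5.7731 / 1.2 = 4.8109


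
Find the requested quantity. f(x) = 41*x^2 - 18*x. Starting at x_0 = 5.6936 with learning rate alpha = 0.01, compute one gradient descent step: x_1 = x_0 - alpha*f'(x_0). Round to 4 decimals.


We compute the gradient at x_0 and apply the update.
f'(x) = 82*x - 18
f'(5.6936) = 82*5.6936 - 18 = 448.8752
x_1 = 5.6936 - 0.01*448.8752 = 1.2048


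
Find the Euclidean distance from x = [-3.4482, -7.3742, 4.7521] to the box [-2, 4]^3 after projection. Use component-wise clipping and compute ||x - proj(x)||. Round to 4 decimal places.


Project each component onto [-2, 4].
clip(-3.4482) = -2.0, clip(-7.3742) = -2.0, clip(4.7521) = 4.0
Projection = [-2.0, -2.0, 4.0]
Squared diffs: [2.0973, 28.882, 0.5657]
Distance = sqrt(31.545) = 5.6165


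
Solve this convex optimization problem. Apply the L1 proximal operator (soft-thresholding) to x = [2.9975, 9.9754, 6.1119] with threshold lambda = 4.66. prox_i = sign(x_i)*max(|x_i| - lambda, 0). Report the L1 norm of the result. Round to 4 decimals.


Soft-thresholding with lambda = 4.66:
prox(2.9975) = sign(2.9975)*max(|2.9975| - 4.66, 0) = 0.0
prox(9.9754) = sign(9.9754)*max(|9.9754| - 4.66, 0) = 5.3154
prox(6.1119) = sign(6.1119)*max(|6.1119| - 4.66, 0) = 1.4519
prox(x) = [0.0, 5.3154, 1.4519]
||prox(x)||_1 = 0.0 + 5.3154 + 1.4519 = 6.7673


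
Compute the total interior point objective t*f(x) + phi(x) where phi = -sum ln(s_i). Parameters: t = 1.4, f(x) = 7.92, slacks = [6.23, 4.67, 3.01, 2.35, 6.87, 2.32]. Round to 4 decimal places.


Step 1: Compute log-barrier.
ln values: [1.8294, 1.5412, 1.1019, 0.8544, 1.9272, 0.8416]
phi = -(1.8294 + 1.5412 + 1.1019 + 0.8544 + 1.9272 + 0.8416) = -8.0956
Step 2: Compute augmented objective.
t*f(x) = 1.4*7.92 = 11.088
Total = 11.088 - 8.0956 = 2.9924


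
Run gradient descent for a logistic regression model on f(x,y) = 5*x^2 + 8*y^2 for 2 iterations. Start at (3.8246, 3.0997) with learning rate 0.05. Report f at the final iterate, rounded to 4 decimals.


Gradient descent on f(x,y) = 5*x^2 + 8*y^2.
Starting point: (3.8246, 3.0997), alpha = 0.05
Step 1: grad_x = 2*5*3.8246 = 38.246, grad_y = 2*8*3.0997 = 49.5952
  x_1 = 3.8246 - 0.05*38.246 = 1.9123
  y_1 = 3.0997 - 0.05*49.5952 = 0.6199
Step 2: grad_x = 2*5*1.9123 = 19.123, grad_y = 2*8*0.6199 = 9.919
  x_2 = 1.9123 - 0.05*19.123 = 0.9562
  y_2 = 0.6199 - 0.05*9.919 = 0.124
f(0.9562, 0.124) = 5*0.9562^2 + 8*0.124^2 = 4.6941


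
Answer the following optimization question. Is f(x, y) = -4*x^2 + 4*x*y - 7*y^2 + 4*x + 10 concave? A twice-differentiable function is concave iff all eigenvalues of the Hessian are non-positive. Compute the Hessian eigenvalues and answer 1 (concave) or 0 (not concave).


The Hessian of f(x,y) = -4*x^2 + 4*x*y - 7*y^2 + 4*x + 10 is:
H = [[-8, 4], [4, -14]]
Trace = -8 - 14 = -22
Determinant = -8*-14 - (4)^2 = 96
Discriminant = (-22)^2 - 4*96 = 100.0
Eigenvalues: lambda_1 = -16.0, lambda_2 = -6.0
The function is concave.

1


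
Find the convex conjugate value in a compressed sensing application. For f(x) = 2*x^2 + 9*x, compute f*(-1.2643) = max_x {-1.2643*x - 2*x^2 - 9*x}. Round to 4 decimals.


f*(y) = sup_x {y*x - a*x^2 - b*x} = sup_x {(y-b)*x - a*x^2}
FOC: (y - b) - 2a*x = 0 => x* = (y - b)/(2a)
x* = (-1.2643 - 9)/(2*2) = -2.5661
f*(-1.2643) = (y-b)^2/(4a) = (-1.2643 - 9)^2/(4*2)
= 105.3559/8 = 13.1695


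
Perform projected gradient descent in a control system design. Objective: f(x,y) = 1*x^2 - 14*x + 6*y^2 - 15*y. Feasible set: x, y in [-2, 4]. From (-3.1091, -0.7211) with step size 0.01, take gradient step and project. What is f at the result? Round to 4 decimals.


Step 1: Compute gradient at (-3.1091, -0.7211).
grad_x = 2*1*-3.1091 - 14 = -20.2182
grad_y = 2*6*-0.7211 - 15 = -23.6532
Step 2: Gradient step.
x_raw = -3.1091 - 0.01*-20.2182 = -2.9069
y_raw = -0.7211 - 0.01*-23.6532 = -0.4846
Step 3: Project onto [-2, 4].
x_proj = clip(-2.9069) = -2.0
y_proj = clip(-0.4846) = -0.4846
Step 4: Evaluate f.
f(-2.0, -0.4846) = 40.6774


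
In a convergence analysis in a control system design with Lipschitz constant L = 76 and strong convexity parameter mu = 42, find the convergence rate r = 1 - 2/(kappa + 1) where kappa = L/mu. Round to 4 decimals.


Step 1: Compute the condition number.
kappa = L/mu = 76/42 = 1.8095
Step 2: Compute the convergence rate.
r = 1 - 2/(kappa + 1) = 1 - 2*mu/(L + mu) = (L - mu)/(L + mu) = 34/118 = 0.2881


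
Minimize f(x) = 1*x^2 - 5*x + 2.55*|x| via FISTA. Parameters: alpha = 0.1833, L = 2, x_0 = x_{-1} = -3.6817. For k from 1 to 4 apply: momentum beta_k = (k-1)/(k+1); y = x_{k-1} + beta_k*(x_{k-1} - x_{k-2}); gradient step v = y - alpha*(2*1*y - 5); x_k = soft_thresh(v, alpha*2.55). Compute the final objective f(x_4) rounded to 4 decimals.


FISTA on f(x) = 1*x^2 - 5*x + 2.55*|x|
L = 2, alpha = 0.1833
Iteration 1: beta = 0.0, y = -3.6817 + 0.0*(-3.6817 + 3.6817) = -3.6817
  grad(y) = -12.3634, v = y - alpha*grad = -1.4155
  prox(v) = soft_thresh(-1.4155, 0.4674) = -0.9481
Iteration 2: beta = 0.3333, y = -0.9481 + 0.3333*(-0.9481 + 3.6817) = -0.0369
  grad(y) = -5.0737, v = y - alpha*grad = 0.8931
  prox(v) = soft_thresh(0.8931, 0.4674) = 0.4257
Iteration 3: beta = 0.5, y = 0.4257 + 0.5*(0.4257 + 0.9481) = 1.1126
  grad(y) = -2.7747, v = y - alpha*grad = 1.6212
  prox(v) = soft_thresh(1.6212, 0.4674) = 1.1538
Iteration 4: beta = 0.6, y = 1.1538 + 0.6*(1.1538 - 0.4257) = 1.5907
  grad(y) = -1.8186, v = y - alpha*grad = 1.924
  prox(v) = soft_thresh(1.924, 0.4674) = 1.4566
f(x_4) = 1*1.4566^2 - 5*1.4566 + 2.55*|1.4566| = -1.447


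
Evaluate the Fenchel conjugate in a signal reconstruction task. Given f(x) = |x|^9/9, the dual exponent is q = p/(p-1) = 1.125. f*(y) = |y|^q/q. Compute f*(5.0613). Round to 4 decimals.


The conjugate exponent q satisfies 1/p + 1/q = 1.
p = 9, so q = 9/(9 - 1) = 1.125
|y|^q = 5.0613^1.125 = 6.1986
f*(5.0613) = 6.1986 / 1.125 = 5.5099


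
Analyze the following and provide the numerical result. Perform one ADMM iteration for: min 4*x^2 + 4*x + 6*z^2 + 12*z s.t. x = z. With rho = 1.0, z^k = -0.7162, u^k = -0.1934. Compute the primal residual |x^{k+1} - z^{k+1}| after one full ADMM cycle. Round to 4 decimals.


ADMM iteration with rho = 1.0, z^k = -0.7162, u^k = -0.1934
Step 1: x-update.
Minimize 4*x^2 + 4*x + (1.0/2)*(x + 0.7162 - 0.1934)^2
FOC: (2*4 + 1.0)*x = -4 + 1.0*(-0.7162 + 0.1934)
x^{k+1} = -0.5025
Step 2: z-update.
Minimize 6*z^2 + 12*z + (1.0/2)*(-0.5025 - z - 0.1934)^2
FOC: (2*6 + 1.0)*z = -12 + 1.0*(-0.5025 - 0.1934)
z^{k+1} = -0.9766
Step 3: u-update.
u^{k+1} = -0.1934 - 0.5025 + 0.9766 = 0.2807
Step 4: Primal residual = |-0.5025 + 0.9766| = 0.4741


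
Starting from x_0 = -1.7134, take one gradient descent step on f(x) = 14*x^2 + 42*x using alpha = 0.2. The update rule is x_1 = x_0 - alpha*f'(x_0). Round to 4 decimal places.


We compute the gradient at x_0 and apply the update.
f'(x) = 28*x + 42
f'(-1.7134) = 28*-1.7134 + 42 = -5.9752
x_1 = -1.7134 - 0.2*-5.9752 = -0.5184


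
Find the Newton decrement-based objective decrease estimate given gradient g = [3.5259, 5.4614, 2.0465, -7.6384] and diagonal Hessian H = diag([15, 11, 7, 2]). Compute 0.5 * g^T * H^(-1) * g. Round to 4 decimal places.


Step 1: H is diagonal, so H^(-1) * g = [0.2351, 0.4965, 0.2924, -3.8192].
Step 2: g^T H^(-1) g = sum_i g_i^2 / H_ii
  = (3.5259)^2/15 + (5.4614)^2/11 + (2.0465)^2/7 + (-7.6384)^2/2
  = 0.8288 + 2.7115 + 0.5983 + 29.1726 = 33.3112
Step 3: Objective decrease = 0.5 * g^T H^(-1) g = 16.6556


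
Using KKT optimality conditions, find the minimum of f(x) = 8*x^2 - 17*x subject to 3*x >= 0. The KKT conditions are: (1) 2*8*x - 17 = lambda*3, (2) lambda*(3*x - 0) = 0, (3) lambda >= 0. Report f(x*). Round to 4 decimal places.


Step 1: Try lambda = 0 (constraint inactive).
Stationarity: 2*8*x - 17 = 0
x* = 17/(2*8) = 1.0625
Check constraint: 3*1.0625 = 3.1875 >= 0 -- satisfied.
Step 2: Compute optimal value.
f(x*) = 8*1.0625^2 - 17*1.0625 = -9.0313


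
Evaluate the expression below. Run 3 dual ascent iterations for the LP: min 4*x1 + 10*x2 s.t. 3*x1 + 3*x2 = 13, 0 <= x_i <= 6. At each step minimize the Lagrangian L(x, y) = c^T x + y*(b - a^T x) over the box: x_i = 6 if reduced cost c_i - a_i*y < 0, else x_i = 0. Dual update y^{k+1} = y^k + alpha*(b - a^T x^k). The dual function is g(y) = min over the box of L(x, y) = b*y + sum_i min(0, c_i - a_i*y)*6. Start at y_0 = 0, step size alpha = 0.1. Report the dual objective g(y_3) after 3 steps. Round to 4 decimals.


Dual ascent for LP: min 4*x1 + 10*x2, 3*x1 + 3*x2 = 13, 0 <= x_i <= 6
Step 1: y^k = 0.0, reduced costs: (4.0, 10.0)
  x^k = (0.0, 0.0), subgradient = b - a^T x = 13.0
  y^{k+1} = 0.0 + 0.1*13.0 = 1.3
Step 2: y^k = 1.3, reduced costs: (0.1, 6.1)
  x^k = (0.0, 0.0), subgradient = b - a^T x = 13.0
  y^{k+1} = 1.3 + 0.1*13.0 = 2.6
Step 3: y^k = 2.6, reduced costs: (-3.8, 2.2)
  x^k = (6.0, 0.0), subgradient = b - a^T x = -5.0
  y^{k+1} = 2.6 + 0.1*-5.0 = 2.1
Dual objective at y_3 = 2.1: reduced costs (-2.3, 3.7), box minimizer x = (6.0, 0.0)
g(y_3) = b*y + (c1 - a1*y)*x1 + (c2 - a2*y)*x2 = 13*2.1 + (-2.3)*6.0 + 3.7*0.0 = 27.3 - 13.8 + 0.0 = 13.5


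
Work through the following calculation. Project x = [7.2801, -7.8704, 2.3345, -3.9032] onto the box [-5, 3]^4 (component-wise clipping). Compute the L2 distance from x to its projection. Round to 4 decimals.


Project each component onto [-5, 3].
clip(7.2801) = 3.0, clip(-7.8704) = -5.0, clip(2.3345) = 2.3345, clip(-3.9032) = -3.9032
Projection = [3.0, -5.0, 2.3345, -3.9032]
Squared diffs: [18.3193, 8.2392, 0.0, 0.0]
Distance = sqrt(26.5585) = 5.1535


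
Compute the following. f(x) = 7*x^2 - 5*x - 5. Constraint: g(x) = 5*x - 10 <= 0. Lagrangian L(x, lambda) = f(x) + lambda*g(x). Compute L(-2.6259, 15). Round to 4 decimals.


Step 1: Evaluate f(x).
f(-2.6259) = 7*(-2.6259)^2 - 5*(-2.6259) - 5 = 56.397
Step 2: Evaluate g(x).
g(-2.6259) = 5*-2.6259 - 10 = -23.1295
Step 3: Compute Lagrangian.
L = 56.397 + 15*-23.1295 = -290.5455


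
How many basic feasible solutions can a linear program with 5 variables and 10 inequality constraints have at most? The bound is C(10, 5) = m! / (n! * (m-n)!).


Each vertex corresponds to some choice of n active constraints out of m, so the number of vertices is at most C(m, n) = m! / (n!(m-n)!).
m = 10, n = 5
Numerator: 10 * 9 * 8 * 7 * 6
Denominator: 5! = 120
C(10, 5) = 252


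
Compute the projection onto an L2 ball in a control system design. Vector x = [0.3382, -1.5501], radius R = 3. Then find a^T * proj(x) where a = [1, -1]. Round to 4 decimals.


Step 1: Compute ||x|| (intermediates to 6 decimals).
||x|| = sqrt(0.3382^2 + (-1.5501)^2) = 1.586565
Step 2: Project.
Since ||x|| <= R, proj = x (no scaling needed).
proj(x) = [0.3382, -1.5501]
Step 3: Dot product.
a^T * proj(x) = 1*0.3382 - 1*(-1.5501) = 1.8883


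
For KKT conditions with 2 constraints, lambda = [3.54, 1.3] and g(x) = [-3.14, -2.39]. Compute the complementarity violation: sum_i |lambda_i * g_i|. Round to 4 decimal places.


KKT complementary slackness check:
lambda_1 * g_1 = 3.54 * -3.14 = -11.1156
lambda_2 * g_2 = 1.3 * -2.39 = -3.107
Total violation = 11.1156 + 3.107 = 14.2226


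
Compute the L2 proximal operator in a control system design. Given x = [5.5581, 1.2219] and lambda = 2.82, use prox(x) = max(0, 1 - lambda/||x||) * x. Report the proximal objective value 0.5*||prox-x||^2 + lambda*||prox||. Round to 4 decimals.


Step 1: Compute ||x||.
||x|| = 5.6908
Step 2: Compute scaling factor.
scale = max(0, 1 - 2.82/5.6908) = 0.5045
Step 3: prox(x) = [2.8039, 0.6164]
||prox(x)|| = 2.8708
Step 4: Proximal objective.
0.5*||prox-x||^2 = 3.9762
lambda*||prox|| = 8.0957
Total = 12.0719


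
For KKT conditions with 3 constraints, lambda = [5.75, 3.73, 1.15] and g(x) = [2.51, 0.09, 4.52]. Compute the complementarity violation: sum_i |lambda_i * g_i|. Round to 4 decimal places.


KKT complementary slackness check:
lambda_1 * g_1 = 5.75 * 2.51 = 14.4325
lambda_2 * g_2 = 3.73 * 0.09 = 0.3357
lambda_3 * g_3 = 1.15 * 4.52 = 5.198
Total violation = 14.4325 + 0.3357 + 5.198 = 19.9662


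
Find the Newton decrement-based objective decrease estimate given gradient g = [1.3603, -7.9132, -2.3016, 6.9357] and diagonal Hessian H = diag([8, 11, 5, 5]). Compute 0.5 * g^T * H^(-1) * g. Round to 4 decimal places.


Step 1: H is diagonal, so H^(-1) * g = [0.17, -0.7194, -0.4603, 1.3871].
Step 2: g^T H^(-1) g = sum_i g_i^2 / H_ii
  = (1.3603)^2/8 + (-7.9132)^2/11 + (-2.3016)^2/5 + (6.9357)^2/5
  = 0.2313 + 5.6926 + 1.0595 + 9.6208 = 16.6042
Step 3: Objective decrease = 0.5 * g^T H^(-1) g = 8.3021


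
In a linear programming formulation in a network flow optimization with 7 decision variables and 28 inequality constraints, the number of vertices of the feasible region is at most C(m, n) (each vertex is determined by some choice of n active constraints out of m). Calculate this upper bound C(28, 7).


Each vertex corresponds to some choice of n active constraints out of m, so the number of vertices is at most C(m, n) = m! / (n!(m-n)!).
m = 28, n = 7
Numerator: 28 * 27 * 26 * 25 * 24 * 23 * 22
Denominator: 7! = 5040
C(28, 7) = 1184040


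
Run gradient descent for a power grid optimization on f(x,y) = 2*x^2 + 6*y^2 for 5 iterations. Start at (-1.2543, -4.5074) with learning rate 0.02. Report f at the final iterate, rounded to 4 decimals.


Gradient descent on f(x,y) = 2*x^2 + 6*y^2.
Starting point: (-1.2543, -4.5074), alpha = 0.02
Step 1: grad_x = 2*2*-1.2543 = -5.0172, grad_y = 2*6*-4.5074 = -54.0888
  x_1 = -1.2543 - 0.02*-5.0172 = -1.154
  y_1 = -4.5074 - 0.02*-54.0888 = -3.4256
Step 2: grad_x = 2*2*-1.154 = -4.6158, grad_y = 2*6*-3.4256 = -41.1075
  x_2 = -1.154 - 0.02*-4.6158 = -1.0616
  y_2 = -3.4256 - 0.02*-41.1075 = -2.6035
Step 3: grad_x = 2*2*-1.0616 = -4.2466, grad_y = 2*6*-2.6035 = -31.2417
  x_3 = -1.0616 - 0.02*-4.2466 = -0.9767
  y_3 = -2.6035 - 0.02*-31.2417 = -1.9786
Step 4: grad_x = 2*2*-0.9767 = -3.9068, grad_y = 2*6*-1.9786 = -23.7437
  x_4 = -0.9767 - 0.02*-3.9068 = -0.8986
  y_4 = -1.9786 - 0.02*-23.7437 = -1.5038
Step 5: grad_x = 2*2*-0.8986 = -3.5943, grad_y = 2*6*-1.5038 = -18.0452
  x_5 = -0.8986 - 0.02*-3.5943 = -0.8267
  y_5 = -1.5038 - 0.02*-18.0452 = -1.1429
f(-0.8267, -1.1429) = 2*(-0.8267)^2 + 6*(-1.1429)^2 = 9.2036


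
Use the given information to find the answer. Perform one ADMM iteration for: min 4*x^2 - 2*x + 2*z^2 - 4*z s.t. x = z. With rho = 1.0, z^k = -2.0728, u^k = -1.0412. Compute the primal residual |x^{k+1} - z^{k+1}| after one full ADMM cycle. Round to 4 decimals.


ADMM iteration with rho = 1.0, z^k = -2.0728, u^k = -1.0412
Step 1: x-update.
Minimize 4*x^2 - 2*x + (1.0/2)*(x + 2.0728 - 1.0412)^2
FOC: (2*4 + 1.0)*x = 2 + 1.0*(-2.0728 + 1.0412)
x^{k+1} = 0.1076
Step 2: z-update.
Minimize 2*z^2 - 4*z + (1.0/2)*(0.1076 - z - 1.0412)^2
FOC: (2*2 + 1.0)*z = 4 + 1.0*(0.1076 - 1.0412)
z^{k+1} = 0.6133
Step 3: u-update.
u^{k+1} = -1.0412 + 0.1076 - 0.6133 = -1.5469
Step 4: Primal residual = |0.1076 - 0.6133| = 0.5057


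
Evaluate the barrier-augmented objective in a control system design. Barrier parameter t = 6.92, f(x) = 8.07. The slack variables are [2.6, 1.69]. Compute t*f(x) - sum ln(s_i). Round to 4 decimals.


Step 1: Compute log-barrier.
ln values: [0.9555, 0.5247]
phi = -(0.9555 + 0.5247) = -1.4802
Step 2: Compute augmented objective.
t*f(x) = 6.92*8.07 = 55.8444
Total = 55.8444 - 1.4802 = 54.3642


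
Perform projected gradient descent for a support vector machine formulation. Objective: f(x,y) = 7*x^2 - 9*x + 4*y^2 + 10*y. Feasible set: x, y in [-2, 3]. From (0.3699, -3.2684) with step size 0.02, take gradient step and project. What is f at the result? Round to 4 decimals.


Step 1: Compute gradient at (0.3699, -3.2684).
grad_x = 2*7*0.3699 - 9 = -3.8214
grad_y = 2*4*-3.2684 + 10 = -16.1472
Step 2: Gradient step.
x_raw = 0.3699 - 0.02*-3.8214 = 0.4463
y_raw = -3.2684 - 0.02*-16.1472 = -2.9455
Step 3: Project onto [-2, 3].
x_proj = clip(0.4463) = 0.4463
y_proj = clip(-2.9455) = -2.0
Step 4: Evaluate f.
f(0.4463, -2.0) = -6.6225


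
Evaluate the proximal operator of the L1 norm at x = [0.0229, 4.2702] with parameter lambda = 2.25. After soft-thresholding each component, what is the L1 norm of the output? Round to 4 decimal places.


Soft-thresholding with lambda = 2.25:
prox(0.0229) = sign(0.0229)*max(|0.0229| - 2.25, 0) = 0.0
prox(4.2702) = sign(4.2702)*max(|4.2702| - 2.25, 0) = 2.0202
prox(x) = [0.0, 2.0202]
||prox(x)||_1 = 0.0 + 2.0202 = 2.0202


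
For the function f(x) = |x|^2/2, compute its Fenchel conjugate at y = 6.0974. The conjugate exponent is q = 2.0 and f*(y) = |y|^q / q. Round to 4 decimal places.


The conjugate exponent q satisfies 1/p + 1/q = 1.
p = 2, so q = 2/(2 - 1) = 2.0
|y|^q = 6.0974^2.0 = 37.1783
f*(6.0974) = 37.1783 / 2.0 = 18.5891


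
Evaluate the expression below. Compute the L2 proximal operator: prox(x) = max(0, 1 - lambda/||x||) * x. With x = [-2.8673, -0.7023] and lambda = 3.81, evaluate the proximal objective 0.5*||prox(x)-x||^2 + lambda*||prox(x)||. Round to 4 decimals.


Step 1: Compute ||x||.
||x|| = 2.9521
Step 2: Compute scaling factor.
scale = max(0, 1 - 3.81/2.9521) = 0.0
Step 3: prox(x) = [-0.0, -0.0]
||prox(x)|| = 0.0
Step 4: Proximal objective.
0.5*||prox-x||^2 = 4.3573
lambda*||prox|| = 0.0
Total = 4.3573


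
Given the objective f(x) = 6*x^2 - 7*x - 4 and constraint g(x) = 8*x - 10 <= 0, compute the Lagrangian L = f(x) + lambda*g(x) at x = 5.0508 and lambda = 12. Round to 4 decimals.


Step 1: Evaluate f(x).
f(5.0508) = 6*5.0508^2 - 7*5.0508 - 4 = 113.7079
Step 2: Evaluate g(x).
g(5.0508) = 8*5.0508 - 10 = 30.4064
Step 3: Compute Lagrangian.
L = 113.7079 + 12*30.4064 = 478.5847


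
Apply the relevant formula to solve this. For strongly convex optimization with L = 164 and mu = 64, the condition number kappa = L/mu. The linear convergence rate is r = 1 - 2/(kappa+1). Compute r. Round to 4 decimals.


Step 1: Compute the condition number.
kappa = L/mu = 164/64 = 2.5625
Step 2: Compute the convergence rate.
r = 1 - 2/(kappa + 1) = 1 - 2*mu/(L + mu) = (L - mu)/(L + mu) = 100/228 = 0.4386


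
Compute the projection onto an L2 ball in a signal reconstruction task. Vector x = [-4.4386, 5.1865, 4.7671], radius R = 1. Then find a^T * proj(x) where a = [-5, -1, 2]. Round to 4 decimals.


Step 1: Compute ||x|| (intermediates to 6 decimals).
||x|| = sqrt((-4.4386)^2 + 5.1865^2 + 4.7671^2) = 8.326235
Step 2: Project.
Since ||x|| > R, scale = R/||x|| = 1/8.326235 = 0.120102, proj(x) = scale * x
proj(x) = [-0.533085, 0.622909, 0.572538]
Step 3: Dot product.
a^T * proj(x) = -5*(-0.533085) - 1*0.622909 + 2*0.572538 = 3.1876


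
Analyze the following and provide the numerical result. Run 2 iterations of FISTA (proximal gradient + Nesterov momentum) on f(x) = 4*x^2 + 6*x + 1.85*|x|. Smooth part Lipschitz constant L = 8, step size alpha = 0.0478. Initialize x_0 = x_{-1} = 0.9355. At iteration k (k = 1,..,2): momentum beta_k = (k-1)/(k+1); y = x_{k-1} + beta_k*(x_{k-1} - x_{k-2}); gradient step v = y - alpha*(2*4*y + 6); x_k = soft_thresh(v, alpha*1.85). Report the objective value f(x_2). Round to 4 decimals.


FISTA on f(x) = 4*x^2 + 6*x + 1.85*|x|
L = 8, alpha = 0.0478
Iteration 1: beta = 0.0, y = 0.9355 + 0.0*(0.9355 - 0.9355) = 0.9355
  grad(y) = 13.484, v = y - alpha*grad = 0.291
  prox(v) = soft_thresh(0.291, 0.0884) = 0.2025
Iteration 2: beta = 0.3333, y = 0.2025 + 0.3333*(0.2025 - 0.9355) = -0.0418
  grad(y) = 5.6657, v = y - alpha*grad = -0.3126
  prox(v) = soft_thresh(-0.3126, 0.0884) = -0.2242
f(x_2) = 4*(-0.2242)^2 + 6*(-0.2242) + 1.85*|-0.2242| = -0.7293


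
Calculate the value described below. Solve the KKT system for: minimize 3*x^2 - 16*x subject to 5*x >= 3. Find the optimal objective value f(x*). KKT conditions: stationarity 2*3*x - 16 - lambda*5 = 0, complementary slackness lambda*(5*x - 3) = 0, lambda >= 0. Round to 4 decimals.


Step 1: Try lambda = 0 (constraint inactive).
Stationarity: 2*3*x - 16 = 0
x* = 16/(2*3) = 8/3 = 2.6667 (rounded; the exact value 8/3 is used below)
Check constraint: 5*2.6667 = 13.3335 >= 3 -- satisfied.
Step 2: Compute optimal value.
f(x*) = 3*(8/3)^2 - 16*(8/3) = -21.3333


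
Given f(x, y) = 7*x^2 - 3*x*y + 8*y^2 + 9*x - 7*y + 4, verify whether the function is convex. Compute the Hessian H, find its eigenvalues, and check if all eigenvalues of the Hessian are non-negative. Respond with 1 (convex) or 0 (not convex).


The Hessian of f(x,y) = 7*x^2 - 3*x*y + 8*y^2 + 9*x - 7*y + 4 is:
H = [[14, -3], [-3, 16]]
Trace = 14 + 16 = 30
Determinant = 14*16 - (-3)^2 = 215
Discriminant = (30)^2 - 4*215 = 40.0
Eigenvalues: lambda_1 = 11.8377, lambda_2 = 18.1623
The function is convex.

1


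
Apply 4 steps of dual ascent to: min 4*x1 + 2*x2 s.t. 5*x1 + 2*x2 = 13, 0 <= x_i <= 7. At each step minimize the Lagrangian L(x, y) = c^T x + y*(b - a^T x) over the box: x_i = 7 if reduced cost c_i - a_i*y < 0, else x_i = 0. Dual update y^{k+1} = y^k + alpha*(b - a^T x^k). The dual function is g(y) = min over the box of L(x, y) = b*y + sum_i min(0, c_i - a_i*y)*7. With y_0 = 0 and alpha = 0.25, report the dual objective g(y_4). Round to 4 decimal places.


Dual ascent for LP: min 4*x1 + 2*x2, 5*x1 + 2*x2 = 13, 0 <= x_i <= 7
Step 1: y^k = 0.0, reduced costs: (4.0, 2.0)
  x^k = (0.0, 0.0), subgradient = b - a^T x = 13.0
  y^{k+1} = 0.0 + 0.25*13.0 = 3.25
Step 2: y^k = 3.25, reduced costs: (-12.25, -4.5)
  x^k = (7.0, 7.0), subgradient = b - a^T x = -36.0
  y^{k+1} = 3.25 + 0.25*-36.0 = -5.75
Step 3: y^k = -5.75, reduced costs: (32.75, 13.5)
  x^k = (0.0, 0.0), subgradient = b - a^T x = 13.0
  y^{k+1} = -5.75 + 0.25*13.0 = -2.5
Step 4: y^k = -2.5, reduced costs: (16.5, 7.0)
  x^k = (0.0, 0.0), subgradient = b - a^T x = 13.0
  y^{k+1} = -2.5 + 0.25*13.0 = 0.75
Dual objective at y_4 = 0.75: reduced costs (0.25, 0.5), box minimizer x = (0.0, 0.0)
g(y_4) = b*y + (c1 - a1*y)*x1 + (c2 - a2*y)*x2 = 13*0.75 + 0.25*0.0 + 0.5*0.0 = 9.75 + 0.0 + 0.0 = 9.75


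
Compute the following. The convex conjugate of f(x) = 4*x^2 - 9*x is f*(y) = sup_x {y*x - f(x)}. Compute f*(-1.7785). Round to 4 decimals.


f*(y) = sup_x {y*x - a*x^2 - b*x} = sup_x {(y-b)*x - a*x^2}
FOC: (y - b) - 2a*x = 0 => x* = (y - b)/(2a)
x* = (-1.7785 + 9)/(2*4) = 0.9027
f*(-1.7785) = (y-b)^2/(4a) = (-1.7785 + 9)^2/(4*4)
= 52.1501/16 = 3.2594


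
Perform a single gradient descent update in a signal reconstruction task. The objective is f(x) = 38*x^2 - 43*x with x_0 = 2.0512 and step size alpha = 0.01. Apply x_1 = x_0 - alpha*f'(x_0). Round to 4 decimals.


We compute the gradient at x_0 and apply the update.
f'(x) = 76*x - 43
f'(2.0512) = 76*2.0512 - 43 = 112.8912
x_1 = 2.0512 - 0.01*112.8912 = 0.9223


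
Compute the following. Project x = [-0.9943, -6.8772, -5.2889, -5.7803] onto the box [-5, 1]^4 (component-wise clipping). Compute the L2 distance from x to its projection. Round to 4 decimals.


Project each component onto [-5, 1].
clip(-0.9943) = -0.9943, clip(-6.8772) = -5.0, clip(-5.2889) = -5.0, clip(-5.7803) = -5.0
Projection = [-0.9943, -5.0, -5.0, -5.0]
Squared diffs: [0.0, 3.5239, 0.0835, 0.6089]
Distance = sqrt(4.2163) = 2.0533


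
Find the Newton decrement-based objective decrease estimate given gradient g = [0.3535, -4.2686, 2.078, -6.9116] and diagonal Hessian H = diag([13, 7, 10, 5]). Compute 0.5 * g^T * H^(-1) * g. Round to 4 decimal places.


Step 1: H is diagonal, so H^(-1) * g = [0.0272, -0.6098, 0.2078, -1.3823].
Step 2: g^T H^(-1) g = sum_i g_i^2 / H_ii
  = (0.3535)^2/13 + (-4.2686)^2/7 + (2.078)^2/10 + (-6.9116)^2/5
  = 0.0096 + 2.603 + 0.4318 + 9.554 = 12.5985
Step 3: Objective decrease = 0.5 * g^T H^(-1) g = 6.2992


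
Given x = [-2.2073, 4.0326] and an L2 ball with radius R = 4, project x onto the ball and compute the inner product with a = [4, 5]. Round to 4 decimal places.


Step 1: Compute ||x|| (intermediates to 6 decimals).
||x|| = sqrt((-2.2073)^2 + 4.0326^2) = 4.597177
Step 2: Project.
Since ||x|| > R, scale = R/||x|| = 4/4.597177 = 0.870099, proj(x) = scale * x
proj(x) = [-1.92057, 3.508761]
Step 3: Dot product.
a^T * proj(x) = 4*(-1.92057) + 5*3.508761 = 9.8615


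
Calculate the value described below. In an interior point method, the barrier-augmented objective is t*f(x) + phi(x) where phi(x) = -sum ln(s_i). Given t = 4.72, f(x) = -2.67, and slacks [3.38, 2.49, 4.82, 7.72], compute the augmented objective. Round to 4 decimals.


Step 1: Compute log-barrier.
ln values: [1.2179, 0.9123, 1.5728, 2.0438]
phi = -(1.2179 + 0.9123 + 1.5728 + 2.0438) = -5.7467
Step 2: Compute augmented objective.
t*f(x) = 4.72*-2.67 = -12.6024
Total = -12.6024 - 5.7467 = -18.3491


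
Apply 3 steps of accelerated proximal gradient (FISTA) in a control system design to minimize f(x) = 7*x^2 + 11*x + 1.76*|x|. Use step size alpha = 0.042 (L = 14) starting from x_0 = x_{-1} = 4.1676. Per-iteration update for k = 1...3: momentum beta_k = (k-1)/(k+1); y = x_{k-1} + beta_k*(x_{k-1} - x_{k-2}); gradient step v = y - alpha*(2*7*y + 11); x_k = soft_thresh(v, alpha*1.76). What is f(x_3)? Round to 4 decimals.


FISTA on f(x) = 7*x^2 + 11*x + 1.76*|x|
L = 14, alpha = 0.042
Iteration 1: beta = 0.0, y = 4.1676 + 0.0*(4.1676 - 4.1676) = 4.1676
  grad(y) = 69.3464, v = y - alpha*grad = 1.2551
  prox(v) = soft_thresh(1.2551, 0.0739) = 1.1811
Iteration 2: beta = 0.3333, y = 1.1811 + 0.3333*(1.1811 - 4.1676) = 0.1856
  grad(y) = 13.599, v = y - alpha*grad = -0.3855
  prox(v) = soft_thresh(-0.3855, 0.0739) = -0.3116
Iteration 3: beta = 0.5, y = -0.3116 + 0.5*(-0.3116 - 1.1811) = -1.058
  grad(y) = -3.8114, v = y - alpha*grad = -0.8979
  prox(v) = soft_thresh(-0.8979, 0.0739) = -0.824
f(x_3) = 7*(-0.824)^2 + 11*(-0.824) + 1.76*|-0.824| = -2.861


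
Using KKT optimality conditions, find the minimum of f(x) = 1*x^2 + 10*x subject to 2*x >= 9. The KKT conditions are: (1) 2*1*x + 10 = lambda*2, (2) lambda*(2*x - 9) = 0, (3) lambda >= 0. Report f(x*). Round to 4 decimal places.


Step 1: Try lambda = 0 (constraint inactive).
x_unc = -10/(2*1) = -5.0
Check: 2*-5.0 = -10.0 < 9 -- violated!
Step 2: Constraint must be active: 2*x = 9
x* = 9/2 = 4.5
lambda = (2*1*4.5 + 10)/2 = 9.5
Step 3: Compute optimal value.
f(x*) = 1*4.5^2 + 10*4.5 = 65.25


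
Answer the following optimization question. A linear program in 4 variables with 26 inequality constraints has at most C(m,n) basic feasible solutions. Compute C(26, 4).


Each vertex corresponds to some choice of n active constraints out of m, so the number of vertices is at most C(m, n) = m! / (n!(m-n)!).
m = 26, n = 4
Numerator: 26 * 25 * 24 * 23
Denominator: 4! = 24
C(26, 4) = 14950


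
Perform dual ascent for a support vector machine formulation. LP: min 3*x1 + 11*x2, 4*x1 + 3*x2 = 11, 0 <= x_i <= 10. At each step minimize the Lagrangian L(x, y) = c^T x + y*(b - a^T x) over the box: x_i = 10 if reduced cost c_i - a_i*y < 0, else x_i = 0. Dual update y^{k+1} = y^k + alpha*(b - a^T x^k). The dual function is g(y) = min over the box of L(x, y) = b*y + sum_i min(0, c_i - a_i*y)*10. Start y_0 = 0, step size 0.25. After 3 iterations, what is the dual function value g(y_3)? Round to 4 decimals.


Dual ascent for LP: min 3*x1 + 11*x2, 4*x1 + 3*x2 = 11, 0 <= x_i <= 10
Step 1: y^k = 0.0, reduced costs: (3.0, 11.0)
  x^k = (0.0, 0.0), subgradient = b - a^T x = 11.0
  y^{k+1} = 0.0 + 0.25*11.0 = 2.75
Step 2: y^k = 2.75, reduced costs: (-8.0, 2.75)
  x^k = (10.0, 0.0), subgradient = b - a^T x = -29.0
  y^{k+1} = 2.75 + 0.25*-29.0 = -4.5
Step 3: y^k = -4.5, reduced costs: (21.0, 24.5)
  x^k = (0.0, 0.0), subgradient = b - a^T x = 11.0
  y^{k+1} = -4.5 + 0.25*11.0 = -1.75
Dual objective at y_3 = -1.75: reduced costs (10.0, 16.25), box minimizer x = (0.0, 0.0)
g(y_3) = b*y + (c1 - a1*y)*x1 + (c2 - a2*y)*x2 = 11*(-1.75) + 10.0*0.0 + 16.25*0.0 = -19.25 + 0.0 + 0.0 = -19.25


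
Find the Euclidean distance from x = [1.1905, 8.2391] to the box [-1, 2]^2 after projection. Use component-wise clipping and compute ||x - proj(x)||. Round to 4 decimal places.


Project each component onto [-1, 2].
clip(1.1905) = 1.1905, clip(8.2391) = 2.0
Projection = [1.1905, 2.0]
Squared diffs: [0.0, 38.9264]
Distance = sqrt(38.9264) = 6.2391


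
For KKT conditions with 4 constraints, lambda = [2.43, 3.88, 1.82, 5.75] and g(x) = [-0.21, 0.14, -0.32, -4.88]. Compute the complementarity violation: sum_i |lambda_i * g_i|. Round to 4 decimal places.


KKT complementary slackness check:
lambda_1 * g_1 = 2.43 * -0.21 = -0.5103
lambda_2 * g_2 = 3.88 * 0.14 = 0.5432
lambda_3 * g_3 = 1.82 * -0.32 = -0.5824
lambda_4 * g_4 = 5.75 * -4.88 = -28.06
Total violation = 0.5103 + 0.5432 + 0.5824 + 28.06 = 29.6959


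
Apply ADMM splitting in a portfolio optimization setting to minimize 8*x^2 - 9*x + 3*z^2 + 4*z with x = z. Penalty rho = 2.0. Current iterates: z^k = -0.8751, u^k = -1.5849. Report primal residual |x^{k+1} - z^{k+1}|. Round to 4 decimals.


ADMM iteration with rho = 2.0, z^k = -0.8751, u^k = -1.5849
Step 1: x-update.
Minimize 8*x^2 - 9*x + (2.0/2)*(x + 0.8751 - 1.5849)^2
FOC: (2*8 + 2.0)*x = 9 + 2.0*(-0.8751 + 1.5849)
x^{k+1} = 0.5789
Step 2: z-update.
Minimize 3*z^2 + 4*z + (2.0/2)*(0.5789 - z - 1.5849)^2
FOC: (2*3 + 2.0)*z = -4 + 2.0*(0.5789 - 1.5849)
z^{k+1} = -0.7515
Step 3: u-update.
u^{k+1} = -1.5849 + 0.5789 + 0.7515 = -0.2545
Step 4: Primal residual = |0.5789 + 0.7515| = 1.3304
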